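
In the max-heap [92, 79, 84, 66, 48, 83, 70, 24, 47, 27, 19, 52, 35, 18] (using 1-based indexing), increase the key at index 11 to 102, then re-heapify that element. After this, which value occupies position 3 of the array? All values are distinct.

84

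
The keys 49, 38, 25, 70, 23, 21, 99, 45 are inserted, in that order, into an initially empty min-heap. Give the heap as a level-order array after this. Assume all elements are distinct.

Insert 49:
  append 49 at index 0 → [49] (no swap needed)
Insert 38:
  append 38 at index 1 → [49, 38]
  38 < parent 49 at index 0, swap → [38, 49]
Insert 25:
  append 25 at index 2 → [38, 49, 25]
  25 < parent 38 at index 0, swap → [25, 49, 38]
Insert 70:
  append 70 at index 3 → [25, 49, 38, 70] (no swap needed)
Insert 23:
  append 23 at index 4 → [25, 49, 38, 70, 23]
  23 < parent 49 at index 1, swap → [25, 23, 38, 70, 49]
  23 < parent 25 at index 0, swap → [23, 25, 38, 70, 49]
Insert 21:
  append 21 at index 5 → [23, 25, 38, 70, 49, 21]
  21 < parent 38 at index 2, swap → [23, 25, 21, 70, 49, 38]
  21 < parent 23 at index 0, swap → [21, 25, 23, 70, 49, 38]
Insert 99:
  append 99 at index 6 → [21, 25, 23, 70, 49, 38, 99] (no swap needed)
Insert 45:
  append 45 at index 7 → [21, 25, 23, 70, 49, 38, 99, 45]
  45 < parent 70 at index 3, swap → [21, 25, 23, 45, 49, 38, 99, 70]

[21, 25, 23, 45, 49, 38, 99, 70]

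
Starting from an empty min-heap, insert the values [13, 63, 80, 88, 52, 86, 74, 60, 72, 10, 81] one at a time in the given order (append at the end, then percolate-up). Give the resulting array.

Insert 13:
  append 13 at index 0 → [13] (no swap needed)
Insert 63:
  append 63 at index 1 → [13, 63] (no swap needed)
Insert 80:
  append 80 at index 2 → [13, 63, 80] (no swap needed)
Insert 88:
  append 88 at index 3 → [13, 63, 80, 88] (no swap needed)
Insert 52:
  append 52 at index 4 → [13, 63, 80, 88, 52]
  52 < parent 63 at index 1, swap → [13, 52, 80, 88, 63]
Insert 86:
  append 86 at index 5 → [13, 52, 80, 88, 63, 86] (no swap needed)
Insert 74:
  append 74 at index 6 → [13, 52, 80, 88, 63, 86, 74]
  74 < parent 80 at index 2, swap → [13, 52, 74, 88, 63, 86, 80]
Insert 60:
  append 60 at index 7 → [13, 52, 74, 88, 63, 86, 80, 60]
  60 < parent 88 at index 3, swap → [13, 52, 74, 60, 63, 86, 80, 88]
Insert 72:
  append 72 at index 8 → [13, 52, 74, 60, 63, 86, 80, 88, 72] (no swap needed)
Insert 10:
  append 10 at index 9 → [13, 52, 74, 60, 63, 86, 80, 88, 72, 10]
  10 < parent 63 at index 4, swap → [13, 52, 74, 60, 10, 86, 80, 88, 72, 63]
  10 < parent 52 at index 1, swap → [13, 10, 74, 60, 52, 86, 80, 88, 72, 63]
  10 < parent 13 at index 0, swap → [10, 13, 74, 60, 52, 86, 80, 88, 72, 63]
Insert 81:
  append 81 at index 10 → [10, 13, 74, 60, 52, 86, 80, 88, 72, 63, 81] (no swap needed)

[10, 13, 74, 60, 52, 86, 80, 88, 72, 63, 81]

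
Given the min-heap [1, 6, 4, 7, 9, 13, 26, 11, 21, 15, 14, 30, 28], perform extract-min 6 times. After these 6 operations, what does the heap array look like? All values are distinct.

extract-min #1 returns 1:
  remove root 1; move last element 28 to root → [28, 6, 4, 7, 9, 13, 26, 11, 21, 15, 14, 30]
  28 vs smaller child 4 at index 2, swap → [4, 6, 28, 7, 9, 13, 26, 11, 21, 15, 14, 30]
  28 vs smaller child 13 at index 5, swap → [4, 6, 13, 7, 9, 28, 26, 11, 21, 15, 14, 30]
extract-min #2 returns 4:
  remove root 4; move last element 30 to root → [30, 6, 13, 7, 9, 28, 26, 11, 21, 15, 14]
  30 vs smaller child 6 at index 1, swap → [6, 30, 13, 7, 9, 28, 26, 11, 21, 15, 14]
  30 vs smaller child 7 at index 3, swap → [6, 7, 13, 30, 9, 28, 26, 11, 21, 15, 14]
  30 vs smaller child 11 at index 7, swap → [6, 7, 13, 11, 9, 28, 26, 30, 21, 15, 14]
extract-min #3 returns 6:
  remove root 6; move last element 14 to root → [14, 7, 13, 11, 9, 28, 26, 30, 21, 15]
  14 vs smaller child 7 at index 1, swap → [7, 14, 13, 11, 9, 28, 26, 30, 21, 15]
  14 vs smaller child 9 at index 4, swap → [7, 9, 13, 11, 14, 28, 26, 30, 21, 15]
extract-min #4 returns 7:
  remove root 7; move last element 15 to root → [15, 9, 13, 11, 14, 28, 26, 30, 21]
  15 vs smaller child 9 at index 1, swap → [9, 15, 13, 11, 14, 28, 26, 30, 21]
  15 vs smaller child 11 at index 3, swap → [9, 11, 13, 15, 14, 28, 26, 30, 21]
extract-min #5 returns 9:
  remove root 9; move last element 21 to root → [21, 11, 13, 15, 14, 28, 26, 30]
  21 vs smaller child 11 at index 1, swap → [11, 21, 13, 15, 14, 28, 26, 30]
  21 vs smaller child 14 at index 4, swap → [11, 14, 13, 15, 21, 28, 26, 30]
extract-min #6 returns 11:
  remove root 11; move last element 30 to root → [30, 14, 13, 15, 21, 28, 26]
  30 vs smaller child 13 at index 2, swap → [13, 14, 30, 15, 21, 28, 26]
  30 vs smaller child 26 at index 6, swap → [13, 14, 26, 15, 21, 28, 30]

[13, 14, 26, 15, 21, 28, 30]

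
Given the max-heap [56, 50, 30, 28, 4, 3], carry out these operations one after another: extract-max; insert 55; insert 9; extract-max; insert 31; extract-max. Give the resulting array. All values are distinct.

[31, 28, 30, 3, 4, 9]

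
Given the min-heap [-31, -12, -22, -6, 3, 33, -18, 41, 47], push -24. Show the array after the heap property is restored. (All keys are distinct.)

[-31, -24, -22, -6, -12, 33, -18, 41, 47, 3]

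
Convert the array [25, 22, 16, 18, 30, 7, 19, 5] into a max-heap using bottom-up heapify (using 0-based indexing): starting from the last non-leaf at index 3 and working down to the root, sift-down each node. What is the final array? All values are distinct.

sift down from index 3: already satisfies heap property
sift down from index 2:
  16 vs larger child 19 at index 6, swap → [25, 22, 19, 18, 30, 7, 16, 5]
sift down from index 1:
  22 vs larger child 30 at index 4, swap → [25, 30, 19, 18, 22, 7, 16, 5]
sift down from index 0:
  25 vs larger child 30 at index 1, swap → [30, 25, 19, 18, 22, 7, 16, 5]

[30, 25, 19, 18, 22, 7, 16, 5]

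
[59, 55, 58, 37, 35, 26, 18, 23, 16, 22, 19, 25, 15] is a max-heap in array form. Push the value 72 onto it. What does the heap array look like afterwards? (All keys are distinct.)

append 72 at index 13 → [59, 55, 58, 37, 35, 26, 18, 23, 16, 22, 19, 25, 15, 72]
72 > parent 18 at index 6, swap → [59, 55, 58, 37, 35, 26, 72, 23, 16, 22, 19, 25, 15, 18]
72 > parent 58 at index 2, swap → [59, 55, 72, 37, 35, 26, 58, 23, 16, 22, 19, 25, 15, 18]
72 > parent 59 at index 0, swap → [72, 55, 59, 37, 35, 26, 58, 23, 16, 22, 19, 25, 15, 18]

[72, 55, 59, 37, 35, 26, 58, 23, 16, 22, 19, 25, 15, 18]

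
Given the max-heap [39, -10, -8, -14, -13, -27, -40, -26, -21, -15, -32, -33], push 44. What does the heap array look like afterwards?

[44, -10, 39, -14, -13, -8, -40, -26, -21, -15, -32, -33, -27]

append 44 at index 12 → [39, -10, -8, -14, -13, -27, -40, -26, -21, -15, -32, -33, 44]
44 > parent -27 at index 5, swap → [39, -10, -8, -14, -13, 44, -40, -26, -21, -15, -32, -33, -27]
44 > parent -8 at index 2, swap → [39, -10, 44, -14, -13, -8, -40, -26, -21, -15, -32, -33, -27]
44 > parent 39 at index 0, swap → [44, -10, 39, -14, -13, -8, -40, -26, -21, -15, -32, -33, -27]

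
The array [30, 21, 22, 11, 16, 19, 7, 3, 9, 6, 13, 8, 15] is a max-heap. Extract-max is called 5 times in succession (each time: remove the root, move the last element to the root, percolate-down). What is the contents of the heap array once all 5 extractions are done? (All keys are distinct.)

[15, 13, 9, 11, 6, 8, 7, 3]

extract-max #1 returns 30:
  remove root 30; move last element 15 to root → [15, 21, 22, 11, 16, 19, 7, 3, 9, 6, 13, 8]
  15 vs larger child 22 at index 2, swap → [22, 21, 15, 11, 16, 19, 7, 3, 9, 6, 13, 8]
  15 vs larger child 19 at index 5, swap → [22, 21, 19, 11, 16, 15, 7, 3, 9, 6, 13, 8]
extract-max #2 returns 22:
  remove root 22; move last element 8 to root → [8, 21, 19, 11, 16, 15, 7, 3, 9, 6, 13]
  8 vs larger child 21 at index 1, swap → [21, 8, 19, 11, 16, 15, 7, 3, 9, 6, 13]
  8 vs larger child 16 at index 4, swap → [21, 16, 19, 11, 8, 15, 7, 3, 9, 6, 13]
  8 vs larger child 13 at index 10, swap → [21, 16, 19, 11, 13, 15, 7, 3, 9, 6, 8]
extract-max #3 returns 21:
  remove root 21; move last element 8 to root → [8, 16, 19, 11, 13, 15, 7, 3, 9, 6]
  8 vs larger child 19 at index 2, swap → [19, 16, 8, 11, 13, 15, 7, 3, 9, 6]
  8 vs larger child 15 at index 5, swap → [19, 16, 15, 11, 13, 8, 7, 3, 9, 6]
extract-max #4 returns 19:
  remove root 19; move last element 6 to root → [6, 16, 15, 11, 13, 8, 7, 3, 9]
  6 vs larger child 16 at index 1, swap → [16, 6, 15, 11, 13, 8, 7, 3, 9]
  6 vs larger child 13 at index 4, swap → [16, 13, 15, 11, 6, 8, 7, 3, 9]
extract-max #5 returns 16:
  remove root 16; move last element 9 to root → [9, 13, 15, 11, 6, 8, 7, 3]
  9 vs larger child 15 at index 2, swap → [15, 13, 9, 11, 6, 8, 7, 3]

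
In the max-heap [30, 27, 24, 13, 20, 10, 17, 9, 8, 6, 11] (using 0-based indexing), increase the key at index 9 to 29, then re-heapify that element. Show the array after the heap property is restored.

set index 9 from 6 to 29 → [30, 27, 24, 13, 20, 10, 17, 9, 8, 29, 11]
29 > parent 20 at index 4, swap → [30, 27, 24, 13, 29, 10, 17, 9, 8, 20, 11]
29 > parent 27 at index 1, swap → [30, 29, 24, 13, 27, 10, 17, 9, 8, 20, 11]

[30, 29, 24, 13, 27, 10, 17, 9, 8, 20, 11]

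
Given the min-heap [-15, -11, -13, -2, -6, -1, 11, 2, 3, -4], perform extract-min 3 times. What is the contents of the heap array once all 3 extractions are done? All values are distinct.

extract-min #1 returns -15:
  remove root -15; move last element -4 to root → [-4, -11, -13, -2, -6, -1, 11, 2, 3]
  -4 vs smaller child -13 at index 2, swap → [-13, -11, -4, -2, -6, -1, 11, 2, 3]
extract-min #2 returns -13:
  remove root -13; move last element 3 to root → [3, -11, -4, -2, -6, -1, 11, 2]
  3 vs smaller child -11 at index 1, swap → [-11, 3, -4, -2, -6, -1, 11, 2]
  3 vs smaller child -6 at index 4, swap → [-11, -6, -4, -2, 3, -1, 11, 2]
extract-min #3 returns -11:
  remove root -11; move last element 2 to root → [2, -6, -4, -2, 3, -1, 11]
  2 vs smaller child -6 at index 1, swap → [-6, 2, -4, -2, 3, -1, 11]
  2 vs smaller child -2 at index 3, swap → [-6, -2, -4, 2, 3, -1, 11]

[-6, -2, -4, 2, 3, -1, 11]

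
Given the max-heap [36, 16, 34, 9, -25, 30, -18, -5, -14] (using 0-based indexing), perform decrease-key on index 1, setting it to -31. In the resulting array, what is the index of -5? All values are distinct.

3

set index 1 from 16 to -31 → [36, -31, 34, 9, -25, 30, -18, -5, -14]
-31 vs larger child 9 at index 3, swap → [36, 9, 34, -31, -25, 30, -18, -5, -14]
-31 vs larger child -5 at index 7, swap → [36, 9, 34, -5, -25, 30, -18, -31, -14]
resulting array: [36, 9, 34, -5, -25, 30, -18, -31, -14]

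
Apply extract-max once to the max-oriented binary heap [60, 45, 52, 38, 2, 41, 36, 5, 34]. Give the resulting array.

[52, 45, 41, 38, 2, 34, 36, 5]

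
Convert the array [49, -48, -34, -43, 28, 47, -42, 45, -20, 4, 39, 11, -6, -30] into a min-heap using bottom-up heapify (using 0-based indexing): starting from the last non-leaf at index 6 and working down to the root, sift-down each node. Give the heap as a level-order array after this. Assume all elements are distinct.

sift down from index 6: already satisfies heap property
sift down from index 5:
  47 vs smaller child -6 at index 12, swap → [49, -48, -34, -43, 28, -6, -42, 45, -20, 4, 39, 11, 47, -30]
sift down from index 4:
  28 vs smaller child 4 at index 9, swap → [49, -48, -34, -43, 4, -6, -42, 45, -20, 28, 39, 11, 47, -30]
sift down from index 3: already satisfies heap property
sift down from index 2:
  -34 vs smaller child -42 at index 6, swap → [49, -48, -42, -43, 4, -6, -34, 45, -20, 28, 39, 11, 47, -30]
sift down from index 1: already satisfies heap property
sift down from index 0:
  49 vs smaller child -48 at index 1, swap → [-48, 49, -42, -43, 4, -6, -34, 45, -20, 28, 39, 11, 47, -30]
  49 vs smaller child -43 at index 3, swap → [-48, -43, -42, 49, 4, -6, -34, 45, -20, 28, 39, 11, 47, -30]
  49 vs smaller child -20 at index 8, swap → [-48, -43, -42, -20, 4, -6, -34, 45, 49, 28, 39, 11, 47, -30]

[-48, -43, -42, -20, 4, -6, -34, 45, 49, 28, 39, 11, 47, -30]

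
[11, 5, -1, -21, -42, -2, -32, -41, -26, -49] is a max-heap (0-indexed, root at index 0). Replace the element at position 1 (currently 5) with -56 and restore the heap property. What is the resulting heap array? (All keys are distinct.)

set index 1 from 5 to -56 → [11, -56, -1, -21, -42, -2, -32, -41, -26, -49]
-56 vs larger child -21 at index 3, swap → [11, -21, -1, -56, -42, -2, -32, -41, -26, -49]
-56 vs larger child -26 at index 8, swap → [11, -21, -1, -26, -42, -2, -32, -41, -56, -49]

[11, -21, -1, -26, -42, -2, -32, -41, -56, -49]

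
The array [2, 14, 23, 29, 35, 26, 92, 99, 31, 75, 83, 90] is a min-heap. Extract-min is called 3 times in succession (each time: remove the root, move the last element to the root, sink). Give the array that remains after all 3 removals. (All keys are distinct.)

[26, 29, 75, 31, 35, 83, 92, 99, 90]

extract-min #1 returns 2:
  remove root 2; move last element 90 to root → [90, 14, 23, 29, 35, 26, 92, 99, 31, 75, 83]
  90 vs smaller child 14 at index 1, swap → [14, 90, 23, 29, 35, 26, 92, 99, 31, 75, 83]
  90 vs smaller child 29 at index 3, swap → [14, 29, 23, 90, 35, 26, 92, 99, 31, 75, 83]
  90 vs smaller child 31 at index 8, swap → [14, 29, 23, 31, 35, 26, 92, 99, 90, 75, 83]
extract-min #2 returns 14:
  remove root 14; move last element 83 to root → [83, 29, 23, 31, 35, 26, 92, 99, 90, 75]
  83 vs smaller child 23 at index 2, swap → [23, 29, 83, 31, 35, 26, 92, 99, 90, 75]
  83 vs smaller child 26 at index 5, swap → [23, 29, 26, 31, 35, 83, 92, 99, 90, 75]
extract-min #3 returns 23:
  remove root 23; move last element 75 to root → [75, 29, 26, 31, 35, 83, 92, 99, 90]
  75 vs smaller child 26 at index 2, swap → [26, 29, 75, 31, 35, 83, 92, 99, 90]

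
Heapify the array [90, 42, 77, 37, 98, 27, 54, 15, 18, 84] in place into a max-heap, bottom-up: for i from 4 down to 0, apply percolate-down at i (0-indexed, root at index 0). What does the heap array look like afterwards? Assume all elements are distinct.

sift down from index 4: already satisfies heap property
sift down from index 3: already satisfies heap property
sift down from index 2: already satisfies heap property
sift down from index 1:
  42 vs larger child 98 at index 4, swap → [90, 98, 77, 37, 42, 27, 54, 15, 18, 84]
  42 vs only child 84 at index 9, swap → [90, 98, 77, 37, 84, 27, 54, 15, 18, 42]
sift down from index 0:
  90 vs larger child 98 at index 1, swap → [98, 90, 77, 37, 84, 27, 54, 15, 18, 42]

[98, 90, 77, 37, 84, 27, 54, 15, 18, 42]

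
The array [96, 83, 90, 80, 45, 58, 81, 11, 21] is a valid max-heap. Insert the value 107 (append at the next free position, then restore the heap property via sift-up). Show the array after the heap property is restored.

[107, 96, 90, 80, 83, 58, 81, 11, 21, 45]

append 107 at index 9 → [96, 83, 90, 80, 45, 58, 81, 11, 21, 107]
107 > parent 45 at index 4, swap → [96, 83, 90, 80, 107, 58, 81, 11, 21, 45]
107 > parent 83 at index 1, swap → [96, 107, 90, 80, 83, 58, 81, 11, 21, 45]
107 > parent 96 at index 0, swap → [107, 96, 90, 80, 83, 58, 81, 11, 21, 45]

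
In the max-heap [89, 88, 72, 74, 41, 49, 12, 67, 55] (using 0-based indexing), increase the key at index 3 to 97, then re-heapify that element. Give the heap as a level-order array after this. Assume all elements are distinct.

[97, 89, 72, 88, 41, 49, 12, 67, 55]

set index 3 from 74 to 97 → [89, 88, 72, 97, 41, 49, 12, 67, 55]
97 > parent 88 at index 1, swap → [89, 97, 72, 88, 41, 49, 12, 67, 55]
97 > parent 89 at index 0, swap → [97, 89, 72, 88, 41, 49, 12, 67, 55]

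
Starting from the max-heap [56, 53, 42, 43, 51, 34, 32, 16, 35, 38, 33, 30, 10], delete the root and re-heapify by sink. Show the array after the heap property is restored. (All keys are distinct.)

remove root 56; move last element 10 to root → [10, 53, 42, 43, 51, 34, 32, 16, 35, 38, 33, 30]
10 vs larger child 53 at index 1, swap → [53, 10, 42, 43, 51, 34, 32, 16, 35, 38, 33, 30]
10 vs larger child 51 at index 4, swap → [53, 51, 42, 43, 10, 34, 32, 16, 35, 38, 33, 30]
10 vs larger child 38 at index 9, swap → [53, 51, 42, 43, 38, 34, 32, 16, 35, 10, 33, 30]

[53, 51, 42, 43, 38, 34, 32, 16, 35, 10, 33, 30]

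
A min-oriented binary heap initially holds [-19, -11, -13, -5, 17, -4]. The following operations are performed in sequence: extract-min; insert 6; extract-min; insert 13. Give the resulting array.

[-11, -5, -4, 6, 17, 13]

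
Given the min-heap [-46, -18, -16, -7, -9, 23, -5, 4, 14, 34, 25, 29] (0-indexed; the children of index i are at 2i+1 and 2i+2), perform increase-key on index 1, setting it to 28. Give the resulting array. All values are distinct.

[-46, -9, -16, -7, 25, 23, -5, 4, 14, 34, 28, 29]

set index 1 from -18 to 28 → [-46, 28, -16, -7, -9, 23, -5, 4, 14, 34, 25, 29]
28 vs smaller child -9 at index 4, swap → [-46, -9, -16, -7, 28, 23, -5, 4, 14, 34, 25, 29]
28 vs smaller child 25 at index 10, swap → [-46, -9, -16, -7, 25, 23, -5, 4, 14, 34, 28, 29]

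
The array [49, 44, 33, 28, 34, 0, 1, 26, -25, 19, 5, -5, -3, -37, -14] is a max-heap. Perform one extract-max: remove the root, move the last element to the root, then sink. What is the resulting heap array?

[44, 34, 33, 28, 19, 0, 1, 26, -25, -14, 5, -5, -3, -37]

remove root 49; move last element -14 to root → [-14, 44, 33, 28, 34, 0, 1, 26, -25, 19, 5, -5, -3, -37]
-14 vs larger child 44 at index 1, swap → [44, -14, 33, 28, 34, 0, 1, 26, -25, 19, 5, -5, -3, -37]
-14 vs larger child 34 at index 4, swap → [44, 34, 33, 28, -14, 0, 1, 26, -25, 19, 5, -5, -3, -37]
-14 vs larger child 19 at index 9, swap → [44, 34, 33, 28, 19, 0, 1, 26, -25, -14, 5, -5, -3, -37]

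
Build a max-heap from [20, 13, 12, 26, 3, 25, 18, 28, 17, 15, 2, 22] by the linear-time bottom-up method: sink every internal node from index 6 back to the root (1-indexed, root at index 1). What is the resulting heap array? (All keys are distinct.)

sift down from index 6: already satisfies heap property
sift down from index 5:
  3 vs larger child 15 at index 10, swap → [20, 13, 12, 26, 15, 25, 18, 28, 17, 3, 2, 22]
sift down from index 4:
  26 vs larger child 28 at index 8, swap → [20, 13, 12, 28, 15, 25, 18, 26, 17, 3, 2, 22]
sift down from index 3:
  12 vs larger child 25 at index 6, swap → [20, 13, 25, 28, 15, 12, 18, 26, 17, 3, 2, 22]
  12 vs only child 22 at index 12, swap → [20, 13, 25, 28, 15, 22, 18, 26, 17, 3, 2, 12]
sift down from index 2:
  13 vs larger child 28 at index 4, swap → [20, 28, 25, 13, 15, 22, 18, 26, 17, 3, 2, 12]
  13 vs larger child 26 at index 8, swap → [20, 28, 25, 26, 15, 22, 18, 13, 17, 3, 2, 12]
sift down from index 1:
  20 vs larger child 28 at index 2, swap → [28, 20, 25, 26, 15, 22, 18, 13, 17, 3, 2, 12]
  20 vs larger child 26 at index 4, swap → [28, 26, 25, 20, 15, 22, 18, 13, 17, 3, 2, 12]

[28, 26, 25, 20, 15, 22, 18, 13, 17, 3, 2, 12]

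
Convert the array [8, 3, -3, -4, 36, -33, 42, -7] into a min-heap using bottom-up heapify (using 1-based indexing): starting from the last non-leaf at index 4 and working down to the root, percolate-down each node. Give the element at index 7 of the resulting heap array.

42

sift down from index 4:
  -4 vs only child -7 at index 8, swap → [8, 3, -3, -7, 36, -33, 42, -4]
sift down from index 3:
  -3 vs smaller child -33 at index 6, swap → [8, 3, -33, -7, 36, -3, 42, -4]
sift down from index 2:
  3 vs smaller child -7 at index 4, swap → [8, -7, -33, 3, 36, -3, 42, -4]
  3 vs only child -4 at index 8, swap → [8, -7, -33, -4, 36, -3, 42, 3]
sift down from index 1:
  8 vs smaller child -33 at index 3, swap → [-33, -7, 8, -4, 36, -3, 42, 3]
  8 vs smaller child -3 at index 6, swap → [-33, -7, -3, -4, 36, 8, 42, 3]
resulting array: [-33, -7, -3, -4, 36, 8, 42, 3]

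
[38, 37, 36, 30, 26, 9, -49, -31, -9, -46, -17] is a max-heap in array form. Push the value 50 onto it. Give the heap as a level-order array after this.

append 50 at index 11 → [38, 37, 36, 30, 26, 9, -49, -31, -9, -46, -17, 50]
50 > parent 9 at index 5, swap → [38, 37, 36, 30, 26, 50, -49, -31, -9, -46, -17, 9]
50 > parent 36 at index 2, swap → [38, 37, 50, 30, 26, 36, -49, -31, -9, -46, -17, 9]
50 > parent 38 at index 0, swap → [50, 37, 38, 30, 26, 36, -49, -31, -9, -46, -17, 9]

[50, 37, 38, 30, 26, 36, -49, -31, -9, -46, -17, 9]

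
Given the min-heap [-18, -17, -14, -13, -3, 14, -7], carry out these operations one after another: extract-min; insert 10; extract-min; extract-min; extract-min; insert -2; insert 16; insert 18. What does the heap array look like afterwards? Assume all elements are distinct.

[-7, -3, 10, 14, -2, 16, 18]

extract-min → returns -18:
  remove root -18; move last element -7 to root → [-7, -17, -14, -13, -3, 14]
  -7 vs smaller child -17 at index 1, swap → [-17, -7, -14, -13, -3, 14]
  -7 vs smaller child -13 at index 3, swap → [-17, -13, -14, -7, -3, 14]
insert 10:
  append 10 at index 6 → [-17, -13, -14, -7, -3, 14, 10] (no swap needed)
extract-min → returns -17:
  remove root -17; move last element 10 to root → [10, -13, -14, -7, -3, 14]
  10 vs smaller child -14 at index 2, swap → [-14, -13, 10, -7, -3, 14]
extract-min → returns -14:
  remove root -14; move last element 14 to root → [14, -13, 10, -7, -3]
  14 vs smaller child -13 at index 1, swap → [-13, 14, 10, -7, -3]
  14 vs smaller child -7 at index 3, swap → [-13, -7, 10, 14, -3]
extract-min → returns -13:
  remove root -13; move last element -3 to root → [-3, -7, 10, 14]
  -3 vs smaller child -7 at index 1, swap → [-7, -3, 10, 14]
insert -2:
  append -2 at index 4 → [-7, -3, 10, 14, -2] (no swap needed)
insert 16:
  append 16 at index 5 → [-7, -3, 10, 14, -2, 16] (no swap needed)
insert 18:
  append 18 at index 6 → [-7, -3, 10, 14, -2, 16, 18] (no swap needed)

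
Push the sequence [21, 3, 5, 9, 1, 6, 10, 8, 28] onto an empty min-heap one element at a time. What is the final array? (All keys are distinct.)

[1, 3, 5, 8, 9, 6, 10, 21, 28]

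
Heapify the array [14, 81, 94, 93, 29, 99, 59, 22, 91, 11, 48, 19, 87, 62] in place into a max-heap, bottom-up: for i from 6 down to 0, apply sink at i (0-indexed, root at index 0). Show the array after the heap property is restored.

sift down from index 6:
  59 vs only child 62 at index 13, swap → [14, 81, 94, 93, 29, 99, 62, 22, 91, 11, 48, 19, 87, 59]
sift down from index 5: already satisfies heap property
sift down from index 4:
  29 vs larger child 48 at index 10, swap → [14, 81, 94, 93, 48, 99, 62, 22, 91, 11, 29, 19, 87, 59]
sift down from index 3: already satisfies heap property
sift down from index 2:
  94 vs larger child 99 at index 5, swap → [14, 81, 99, 93, 48, 94, 62, 22, 91, 11, 29, 19, 87, 59]
sift down from index 1:
  81 vs larger child 93 at index 3, swap → [14, 93, 99, 81, 48, 94, 62, 22, 91, 11, 29, 19, 87, 59]
  81 vs larger child 91 at index 8, swap → [14, 93, 99, 91, 48, 94, 62, 22, 81, 11, 29, 19, 87, 59]
sift down from index 0:
  14 vs larger child 99 at index 2, swap → [99, 93, 14, 91, 48, 94, 62, 22, 81, 11, 29, 19, 87, 59]
  14 vs larger child 94 at index 5, swap → [99, 93, 94, 91, 48, 14, 62, 22, 81, 11, 29, 19, 87, 59]
  14 vs larger child 87 at index 12, swap → [99, 93, 94, 91, 48, 87, 62, 22, 81, 11, 29, 19, 14, 59]

[99, 93, 94, 91, 48, 87, 62, 22, 81, 11, 29, 19, 14, 59]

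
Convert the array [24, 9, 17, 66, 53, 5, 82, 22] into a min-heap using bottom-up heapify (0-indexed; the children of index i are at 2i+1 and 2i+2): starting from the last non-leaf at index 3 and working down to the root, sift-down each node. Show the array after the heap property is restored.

sift down from index 3:
  66 vs only child 22 at index 7, swap → [24, 9, 17, 22, 53, 5, 82, 66]
sift down from index 2:
  17 vs smaller child 5 at index 5, swap → [24, 9, 5, 22, 53, 17, 82, 66]
sift down from index 1: already satisfies heap property
sift down from index 0:
  24 vs smaller child 5 at index 2, swap → [5, 9, 24, 22, 53, 17, 82, 66]
  24 vs smaller child 17 at index 5, swap → [5, 9, 17, 22, 53, 24, 82, 66]

[5, 9, 17, 22, 53, 24, 82, 66]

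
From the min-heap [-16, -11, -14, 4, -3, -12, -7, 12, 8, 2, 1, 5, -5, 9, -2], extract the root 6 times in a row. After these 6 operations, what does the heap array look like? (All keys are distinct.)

extract-min #1 returns -16:
  remove root -16; move last element -2 to root → [-2, -11, -14, 4, -3, -12, -7, 12, 8, 2, 1, 5, -5, 9]
  -2 vs smaller child -14 at index 2, swap → [-14, -11, -2, 4, -3, -12, -7, 12, 8, 2, 1, 5, -5, 9]
  -2 vs smaller child -12 at index 5, swap → [-14, -11, -12, 4, -3, -2, -7, 12, 8, 2, 1, 5, -5, 9]
  -2 vs smaller child -5 at index 12, swap → [-14, -11, -12, 4, -3, -5, -7, 12, 8, 2, 1, 5, -2, 9]
extract-min #2 returns -14:
  remove root -14; move last element 9 to root → [9, -11, -12, 4, -3, -5, -7, 12, 8, 2, 1, 5, -2]
  9 vs smaller child -12 at index 2, swap → [-12, -11, 9, 4, -3, -5, -7, 12, 8, 2, 1, 5, -2]
  9 vs smaller child -7 at index 6, swap → [-12, -11, -7, 4, -3, -5, 9, 12, 8, 2, 1, 5, -2]
extract-min #3 returns -12:
  remove root -12; move last element -2 to root → [-2, -11, -7, 4, -3, -5, 9, 12, 8, 2, 1, 5]
  -2 vs smaller child -11 at index 1, swap → [-11, -2, -7, 4, -3, -5, 9, 12, 8, 2, 1, 5]
  -2 vs smaller child -3 at index 4, swap → [-11, -3, -7, 4, -2, -5, 9, 12, 8, 2, 1, 5]
extract-min #4 returns -11:
  remove root -11; move last element 5 to root → [5, -3, -7, 4, -2, -5, 9, 12, 8, 2, 1]
  5 vs smaller child -7 at index 2, swap → [-7, -3, 5, 4, -2, -5, 9, 12, 8, 2, 1]
  5 vs smaller child -5 at index 5, swap → [-7, -3, -5, 4, -2, 5, 9, 12, 8, 2, 1]
extract-min #5 returns -7:
  remove root -7; move last element 1 to root → [1, -3, -5, 4, -2, 5, 9, 12, 8, 2]
  1 vs smaller child -5 at index 2, swap → [-5, -3, 1, 4, -2, 5, 9, 12, 8, 2]
extract-min #6 returns -5:
  remove root -5; move last element 2 to root → [2, -3, 1, 4, -2, 5, 9, 12, 8]
  2 vs smaller child -3 at index 1, swap → [-3, 2, 1, 4, -2, 5, 9, 12, 8]
  2 vs smaller child -2 at index 4, swap → [-3, -2, 1, 4, 2, 5, 9, 12, 8]

[-3, -2, 1, 4, 2, 5, 9, 12, 8]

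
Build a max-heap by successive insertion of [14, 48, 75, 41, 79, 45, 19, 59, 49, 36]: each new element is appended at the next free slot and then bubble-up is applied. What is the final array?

[79, 75, 48, 59, 41, 45, 19, 14, 49, 36]

Insert 14:
  append 14 at index 0 → [14] (no swap needed)
Insert 48:
  append 48 at index 1 → [14, 48]
  48 > parent 14 at index 0, swap → [48, 14]
Insert 75:
  append 75 at index 2 → [48, 14, 75]
  75 > parent 48 at index 0, swap → [75, 14, 48]
Insert 41:
  append 41 at index 3 → [75, 14, 48, 41]
  41 > parent 14 at index 1, swap → [75, 41, 48, 14]
Insert 79:
  append 79 at index 4 → [75, 41, 48, 14, 79]
  79 > parent 41 at index 1, swap → [75, 79, 48, 14, 41]
  79 > parent 75 at index 0, swap → [79, 75, 48, 14, 41]
Insert 45:
  append 45 at index 5 → [79, 75, 48, 14, 41, 45] (no swap needed)
Insert 19:
  append 19 at index 6 → [79, 75, 48, 14, 41, 45, 19] (no swap needed)
Insert 59:
  append 59 at index 7 → [79, 75, 48, 14, 41, 45, 19, 59]
  59 > parent 14 at index 3, swap → [79, 75, 48, 59, 41, 45, 19, 14]
Insert 49:
  append 49 at index 8 → [79, 75, 48, 59, 41, 45, 19, 14, 49] (no swap needed)
Insert 36:
  append 36 at index 9 → [79, 75, 48, 59, 41, 45, 19, 14, 49, 36] (no swap needed)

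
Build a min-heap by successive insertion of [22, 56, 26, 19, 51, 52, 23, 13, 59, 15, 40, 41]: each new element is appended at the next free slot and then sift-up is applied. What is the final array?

[13, 15, 23, 22, 19, 41, 26, 56, 59, 51, 40, 52]

Insert 22:
  append 22 at index 0 → [22] (no swap needed)
Insert 56:
  append 56 at index 1 → [22, 56] (no swap needed)
Insert 26:
  append 26 at index 2 → [22, 56, 26] (no swap needed)
Insert 19:
  append 19 at index 3 → [22, 56, 26, 19]
  19 < parent 56 at index 1, swap → [22, 19, 26, 56]
  19 < parent 22 at index 0, swap → [19, 22, 26, 56]
Insert 51:
  append 51 at index 4 → [19, 22, 26, 56, 51] (no swap needed)
Insert 52:
  append 52 at index 5 → [19, 22, 26, 56, 51, 52] (no swap needed)
Insert 23:
  append 23 at index 6 → [19, 22, 26, 56, 51, 52, 23]
  23 < parent 26 at index 2, swap → [19, 22, 23, 56, 51, 52, 26]
Insert 13:
  append 13 at index 7 → [19, 22, 23, 56, 51, 52, 26, 13]
  13 < parent 56 at index 3, swap → [19, 22, 23, 13, 51, 52, 26, 56]
  13 < parent 22 at index 1, swap → [19, 13, 23, 22, 51, 52, 26, 56]
  13 < parent 19 at index 0, swap → [13, 19, 23, 22, 51, 52, 26, 56]
Insert 59:
  append 59 at index 8 → [13, 19, 23, 22, 51, 52, 26, 56, 59] (no swap needed)
Insert 15:
  append 15 at index 9 → [13, 19, 23, 22, 51, 52, 26, 56, 59, 15]
  15 < parent 51 at index 4, swap → [13, 19, 23, 22, 15, 52, 26, 56, 59, 51]
  15 < parent 19 at index 1, swap → [13, 15, 23, 22, 19, 52, 26, 56, 59, 51]
Insert 40:
  append 40 at index 10 → [13, 15, 23, 22, 19, 52, 26, 56, 59, 51, 40] (no swap needed)
Insert 41:
  append 41 at index 11 → [13, 15, 23, 22, 19, 52, 26, 56, 59, 51, 40, 41]
  41 < parent 52 at index 5, swap → [13, 15, 23, 22, 19, 41, 26, 56, 59, 51, 40, 52]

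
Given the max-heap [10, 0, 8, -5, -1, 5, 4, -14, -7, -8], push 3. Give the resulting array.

append 3 at index 10 → [10, 0, 8, -5, -1, 5, 4, -14, -7, -8, 3]
3 > parent -1 at index 4, swap → [10, 0, 8, -5, 3, 5, 4, -14, -7, -8, -1]
3 > parent 0 at index 1, swap → [10, 3, 8, -5, 0, 5, 4, -14, -7, -8, -1]

[10, 3, 8, -5, 0, 5, 4, -14, -7, -8, -1]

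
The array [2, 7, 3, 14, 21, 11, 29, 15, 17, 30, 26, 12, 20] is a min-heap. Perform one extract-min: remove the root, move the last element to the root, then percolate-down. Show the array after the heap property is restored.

remove root 2; move last element 20 to root → [20, 7, 3, 14, 21, 11, 29, 15, 17, 30, 26, 12]
20 vs smaller child 3 at index 2, swap → [3, 7, 20, 14, 21, 11, 29, 15, 17, 30, 26, 12]
20 vs smaller child 11 at index 5, swap → [3, 7, 11, 14, 21, 20, 29, 15, 17, 30, 26, 12]
20 vs only child 12 at index 11, swap → [3, 7, 11, 14, 21, 12, 29, 15, 17, 30, 26, 20]

[3, 7, 11, 14, 21, 12, 29, 15, 17, 30, 26, 20]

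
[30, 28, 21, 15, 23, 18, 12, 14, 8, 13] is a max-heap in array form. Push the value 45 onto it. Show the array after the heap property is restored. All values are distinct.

[45, 30, 21, 15, 28, 18, 12, 14, 8, 13, 23]

append 45 at index 10 → [30, 28, 21, 15, 23, 18, 12, 14, 8, 13, 45]
45 > parent 23 at index 4, swap → [30, 28, 21, 15, 45, 18, 12, 14, 8, 13, 23]
45 > parent 28 at index 1, swap → [30, 45, 21, 15, 28, 18, 12, 14, 8, 13, 23]
45 > parent 30 at index 0, swap → [45, 30, 21, 15, 28, 18, 12, 14, 8, 13, 23]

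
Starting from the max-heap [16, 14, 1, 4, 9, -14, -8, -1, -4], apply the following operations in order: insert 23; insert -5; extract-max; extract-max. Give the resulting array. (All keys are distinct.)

[14, 9, 1, 4, -5, -14, -8, -1, -4]

insert 23:
  append 23 at index 9 → [16, 14, 1, 4, 9, -14, -8, -1, -4, 23]
  23 > parent 9 at index 4, swap → [16, 14, 1, 4, 23, -14, -8, -1, -4, 9]
  23 > parent 14 at index 1, swap → [16, 23, 1, 4, 14, -14, -8, -1, -4, 9]
  23 > parent 16 at index 0, swap → [23, 16, 1, 4, 14, -14, -8, -1, -4, 9]
insert -5:
  append -5 at index 10 → [23, 16, 1, 4, 14, -14, -8, -1, -4, 9, -5] (no swap needed)
extract-max → returns 23:
  remove root 23; move last element -5 to root → [-5, 16, 1, 4, 14, -14, -8, -1, -4, 9]
  -5 vs larger child 16 at index 1, swap → [16, -5, 1, 4, 14, -14, -8, -1, -4, 9]
  -5 vs larger child 14 at index 4, swap → [16, 14, 1, 4, -5, -14, -8, -1, -4, 9]
  -5 vs only child 9 at index 9, swap → [16, 14, 1, 4, 9, -14, -8, -1, -4, -5]
extract-max → returns 16:
  remove root 16; move last element -5 to root → [-5, 14, 1, 4, 9, -14, -8, -1, -4]
  -5 vs larger child 14 at index 1, swap → [14, -5, 1, 4, 9, -14, -8, -1, -4]
  -5 vs larger child 9 at index 4, swap → [14, 9, 1, 4, -5, -14, -8, -1, -4]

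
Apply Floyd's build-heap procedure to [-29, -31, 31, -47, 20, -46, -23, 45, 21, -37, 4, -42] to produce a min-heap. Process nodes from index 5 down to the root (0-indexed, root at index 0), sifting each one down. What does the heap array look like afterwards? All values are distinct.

sift down from index 5: already satisfies heap property
sift down from index 4:
  20 vs smaller child -37 at index 9, swap → [-29, -31, 31, -47, -37, -46, -23, 45, 21, 20, 4, -42]
sift down from index 3: already satisfies heap property
sift down from index 2:
  31 vs smaller child -46 at index 5, swap → [-29, -31, -46, -47, -37, 31, -23, 45, 21, 20, 4, -42]
  31 vs only child -42 at index 11, swap → [-29, -31, -46, -47, -37, -42, -23, 45, 21, 20, 4, 31]
sift down from index 1:
  -31 vs smaller child -47 at index 3, swap → [-29, -47, -46, -31, -37, -42, -23, 45, 21, 20, 4, 31]
sift down from index 0:
  -29 vs smaller child -47 at index 1, swap → [-47, -29, -46, -31, -37, -42, -23, 45, 21, 20, 4, 31]
  -29 vs smaller child -37 at index 4, swap → [-47, -37, -46, -31, -29, -42, -23, 45, 21, 20, 4, 31]

[-47, -37, -46, -31, -29, -42, -23, 45, 21, 20, 4, 31]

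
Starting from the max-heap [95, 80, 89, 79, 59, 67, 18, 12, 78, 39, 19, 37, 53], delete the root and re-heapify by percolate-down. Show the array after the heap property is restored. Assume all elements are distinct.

remove root 95; move last element 53 to root → [53, 80, 89, 79, 59, 67, 18, 12, 78, 39, 19, 37]
53 vs larger child 89 at index 2, swap → [89, 80, 53, 79, 59, 67, 18, 12, 78, 39, 19, 37]
53 vs larger child 67 at index 5, swap → [89, 80, 67, 79, 59, 53, 18, 12, 78, 39, 19, 37]

[89, 80, 67, 79, 59, 53, 18, 12, 78, 39, 19, 37]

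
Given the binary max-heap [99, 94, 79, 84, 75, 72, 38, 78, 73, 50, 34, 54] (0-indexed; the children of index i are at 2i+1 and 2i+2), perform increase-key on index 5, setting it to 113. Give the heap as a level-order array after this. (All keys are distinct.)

set index 5 from 72 to 113 → [99, 94, 79, 84, 75, 113, 38, 78, 73, 50, 34, 54]
113 > parent 79 at index 2, swap → [99, 94, 113, 84, 75, 79, 38, 78, 73, 50, 34, 54]
113 > parent 99 at index 0, swap → [113, 94, 99, 84, 75, 79, 38, 78, 73, 50, 34, 54]

[113, 94, 99, 84, 75, 79, 38, 78, 73, 50, 34, 54]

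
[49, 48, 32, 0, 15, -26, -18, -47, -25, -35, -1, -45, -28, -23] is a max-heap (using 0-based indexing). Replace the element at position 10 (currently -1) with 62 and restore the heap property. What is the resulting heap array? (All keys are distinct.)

set index 10 from -1 to 62 → [49, 48, 32, 0, 15, -26, -18, -47, -25, -35, 62, -45, -28, -23]
62 > parent 15 at index 4, swap → [49, 48, 32, 0, 62, -26, -18, -47, -25, -35, 15, -45, -28, -23]
62 > parent 48 at index 1, swap → [49, 62, 32, 0, 48, -26, -18, -47, -25, -35, 15, -45, -28, -23]
62 > parent 49 at index 0, swap → [62, 49, 32, 0, 48, -26, -18, -47, -25, -35, 15, -45, -28, -23]

[62, 49, 32, 0, 48, -26, -18, -47, -25, -35, 15, -45, -28, -23]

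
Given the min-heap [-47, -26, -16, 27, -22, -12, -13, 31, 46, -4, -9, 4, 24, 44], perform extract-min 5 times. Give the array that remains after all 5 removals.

[-12, -9, 4, 27, -4, 44, 24, 31, 46]

extract-min #1 returns -47:
  remove root -47; move last element 44 to root → [44, -26, -16, 27, -22, -12, -13, 31, 46, -4, -9, 4, 24]
  44 vs smaller child -26 at index 1, swap → [-26, 44, -16, 27, -22, -12, -13, 31, 46, -4, -9, 4, 24]
  44 vs smaller child -22 at index 4, swap → [-26, -22, -16, 27, 44, -12, -13, 31, 46, -4, -9, 4, 24]
  44 vs smaller child -9 at index 10, swap → [-26, -22, -16, 27, -9, -12, -13, 31, 46, -4, 44, 4, 24]
extract-min #2 returns -26:
  remove root -26; move last element 24 to root → [24, -22, -16, 27, -9, -12, -13, 31, 46, -4, 44, 4]
  24 vs smaller child -22 at index 1, swap → [-22, 24, -16, 27, -9, -12, -13, 31, 46, -4, 44, 4]
  24 vs smaller child -9 at index 4, swap → [-22, -9, -16, 27, 24, -12, -13, 31, 46, -4, 44, 4]
  24 vs smaller child -4 at index 9, swap → [-22, -9, -16, 27, -4, -12, -13, 31, 46, 24, 44, 4]
extract-min #3 returns -22:
  remove root -22; move last element 4 to root → [4, -9, -16, 27, -4, -12, -13, 31, 46, 24, 44]
  4 vs smaller child -16 at index 2, swap → [-16, -9, 4, 27, -4, -12, -13, 31, 46, 24, 44]
  4 vs smaller child -13 at index 6, swap → [-16, -9, -13, 27, -4, -12, 4, 31, 46, 24, 44]
extract-min #4 returns -16:
  remove root -16; move last element 44 to root → [44, -9, -13, 27, -4, -12, 4, 31, 46, 24]
  44 vs smaller child -13 at index 2, swap → [-13, -9, 44, 27, -4, -12, 4, 31, 46, 24]
  44 vs smaller child -12 at index 5, swap → [-13, -9, -12, 27, -4, 44, 4, 31, 46, 24]
extract-min #5 returns -13:
  remove root -13; move last element 24 to root → [24, -9, -12, 27, -4, 44, 4, 31, 46]
  24 vs smaller child -12 at index 2, swap → [-12, -9, 24, 27, -4, 44, 4, 31, 46]
  24 vs smaller child 4 at index 6, swap → [-12, -9, 4, 27, -4, 44, 24, 31, 46]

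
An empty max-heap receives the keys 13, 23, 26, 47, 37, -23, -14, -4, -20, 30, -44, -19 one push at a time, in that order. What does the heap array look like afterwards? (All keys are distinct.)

Insert 13:
  append 13 at index 0 → [13] (no swap needed)
Insert 23:
  append 23 at index 1 → [13, 23]
  23 > parent 13 at index 0, swap → [23, 13]
Insert 26:
  append 26 at index 2 → [23, 13, 26]
  26 > parent 23 at index 0, swap → [26, 13, 23]
Insert 47:
  append 47 at index 3 → [26, 13, 23, 47]
  47 > parent 13 at index 1, swap → [26, 47, 23, 13]
  47 > parent 26 at index 0, swap → [47, 26, 23, 13]
Insert 37:
  append 37 at index 4 → [47, 26, 23, 13, 37]
  37 > parent 26 at index 1, swap → [47, 37, 23, 13, 26]
Insert -23:
  append -23 at index 5 → [47, 37, 23, 13, 26, -23] (no swap needed)
Insert -14:
  append -14 at index 6 → [47, 37, 23, 13, 26, -23, -14] (no swap needed)
Insert -4:
  append -4 at index 7 → [47, 37, 23, 13, 26, -23, -14, -4] (no swap needed)
Insert -20:
  append -20 at index 8 → [47, 37, 23, 13, 26, -23, -14, -4, -20] (no swap needed)
Insert 30:
  append 30 at index 9 → [47, 37, 23, 13, 26, -23, -14, -4, -20, 30]
  30 > parent 26 at index 4, swap → [47, 37, 23, 13, 30, -23, -14, -4, -20, 26]
Insert -44:
  append -44 at index 10 → [47, 37, 23, 13, 30, -23, -14, -4, -20, 26, -44] (no swap needed)
Insert -19:
  append -19 at index 11 → [47, 37, 23, 13, 30, -23, -14, -4, -20, 26, -44, -19]
  -19 > parent -23 at index 5, swap → [47, 37, 23, 13, 30, -19, -14, -4, -20, 26, -44, -23]

[47, 37, 23, 13, 30, -19, -14, -4, -20, 26, -44, -23]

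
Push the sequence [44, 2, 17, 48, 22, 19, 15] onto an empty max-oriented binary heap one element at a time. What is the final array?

Insert 44:
  append 44 at index 0 → [44] (no swap needed)
Insert 2:
  append 2 at index 1 → [44, 2] (no swap needed)
Insert 17:
  append 17 at index 2 → [44, 2, 17] (no swap needed)
Insert 48:
  append 48 at index 3 → [44, 2, 17, 48]
  48 > parent 2 at index 1, swap → [44, 48, 17, 2]
  48 > parent 44 at index 0, swap → [48, 44, 17, 2]
Insert 22:
  append 22 at index 4 → [48, 44, 17, 2, 22] (no swap needed)
Insert 19:
  append 19 at index 5 → [48, 44, 17, 2, 22, 19]
  19 > parent 17 at index 2, swap → [48, 44, 19, 2, 22, 17]
Insert 15:
  append 15 at index 6 → [48, 44, 19, 2, 22, 17, 15] (no swap needed)

[48, 44, 19, 2, 22, 17, 15]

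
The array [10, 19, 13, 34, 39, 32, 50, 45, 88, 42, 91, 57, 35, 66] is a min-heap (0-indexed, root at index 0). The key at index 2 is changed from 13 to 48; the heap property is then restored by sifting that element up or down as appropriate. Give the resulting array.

[10, 19, 32, 34, 39, 35, 50, 45, 88, 42, 91, 57, 48, 66]

set index 2 from 13 to 48 → [10, 19, 48, 34, 39, 32, 50, 45, 88, 42, 91, 57, 35, 66]
48 vs smaller child 32 at index 5, swap → [10, 19, 32, 34, 39, 48, 50, 45, 88, 42, 91, 57, 35, 66]
48 vs smaller child 35 at index 12, swap → [10, 19, 32, 34, 39, 35, 50, 45, 88, 42, 91, 57, 48, 66]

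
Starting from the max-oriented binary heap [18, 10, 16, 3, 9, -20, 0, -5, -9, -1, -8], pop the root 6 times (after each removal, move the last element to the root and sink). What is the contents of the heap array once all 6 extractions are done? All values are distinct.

[-1, -5, -8, -20, -9]

extract-max #1 returns 18:
  remove root 18; move last element -8 to root → [-8, 10, 16, 3, 9, -20, 0, -5, -9, -1]
  -8 vs larger child 16 at index 2, swap → [16, 10, -8, 3, 9, -20, 0, -5, -9, -1]
  -8 vs larger child 0 at index 6, swap → [16, 10, 0, 3, 9, -20, -8, -5, -9, -1]
extract-max #2 returns 16:
  remove root 16; move last element -1 to root → [-1, 10, 0, 3, 9, -20, -8, -5, -9]
  -1 vs larger child 10 at index 1, swap → [10, -1, 0, 3, 9, -20, -8, -5, -9]
  -1 vs larger child 9 at index 4, swap → [10, 9, 0, 3, -1, -20, -8, -5, -9]
extract-max #3 returns 10:
  remove root 10; move last element -9 to root → [-9, 9, 0, 3, -1, -20, -8, -5]
  -9 vs larger child 9 at index 1, swap → [9, -9, 0, 3, -1, -20, -8, -5]
  -9 vs larger child 3 at index 3, swap → [9, 3, 0, -9, -1, -20, -8, -5]
  -9 vs only child -5 at index 7, swap → [9, 3, 0, -5, -1, -20, -8, -9]
extract-max #4 returns 9:
  remove root 9; move last element -9 to root → [-9, 3, 0, -5, -1, -20, -8]
  -9 vs larger child 3 at index 1, swap → [3, -9, 0, -5, -1, -20, -8]
  -9 vs larger child -1 at index 4, swap → [3, -1, 0, -5, -9, -20, -8]
extract-max #5 returns 3:
  remove root 3; move last element -8 to root → [-8, -1, 0, -5, -9, -20]
  -8 vs larger child 0 at index 2, swap → [0, -1, -8, -5, -9, -20]
extract-max #6 returns 0:
  remove root 0; move last element -20 to root → [-20, -1, -8, -5, -9]
  -20 vs larger child -1 at index 1, swap → [-1, -20, -8, -5, -9]
  -20 vs larger child -5 at index 3, swap → [-1, -5, -8, -20, -9]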